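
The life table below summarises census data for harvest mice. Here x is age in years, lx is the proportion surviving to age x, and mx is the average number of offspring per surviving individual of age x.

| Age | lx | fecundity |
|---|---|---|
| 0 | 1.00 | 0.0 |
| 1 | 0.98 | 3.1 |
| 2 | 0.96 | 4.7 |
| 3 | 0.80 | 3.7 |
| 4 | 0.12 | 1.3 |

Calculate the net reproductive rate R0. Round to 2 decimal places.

10.67

lx·mx by age: 0, 3.038, 4.512, 2.96, 0.156
R0 = Σ lx·mx = 10.666 → 10.67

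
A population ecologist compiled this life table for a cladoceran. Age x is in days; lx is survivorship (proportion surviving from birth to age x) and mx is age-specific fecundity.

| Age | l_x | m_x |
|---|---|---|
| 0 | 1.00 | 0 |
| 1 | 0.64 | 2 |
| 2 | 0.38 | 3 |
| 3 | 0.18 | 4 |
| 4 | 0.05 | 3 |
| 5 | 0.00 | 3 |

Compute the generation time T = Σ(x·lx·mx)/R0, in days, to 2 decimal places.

1.92

lx·mx: 0, 1.28, 1.14, 0.72, 0.15, 0 → R0 = 3.29
x·lx·mx: 0, 1.28, 2.28, 2.16, 0.6, 0 → Σ = 6.32
T = 6.32 / 3.29 = 1.920973… → 1.92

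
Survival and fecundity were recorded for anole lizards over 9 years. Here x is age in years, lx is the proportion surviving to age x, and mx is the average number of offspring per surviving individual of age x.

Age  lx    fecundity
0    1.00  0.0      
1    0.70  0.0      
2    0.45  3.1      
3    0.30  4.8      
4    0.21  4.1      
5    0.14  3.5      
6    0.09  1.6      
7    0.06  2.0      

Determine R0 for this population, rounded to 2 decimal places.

4.45

lx·mx by age: 0, 0, 1.395, 1.44, 0.861, 0.49, 0.144, 0.12
R0 = Σ lx·mx = 4.45 → 4.45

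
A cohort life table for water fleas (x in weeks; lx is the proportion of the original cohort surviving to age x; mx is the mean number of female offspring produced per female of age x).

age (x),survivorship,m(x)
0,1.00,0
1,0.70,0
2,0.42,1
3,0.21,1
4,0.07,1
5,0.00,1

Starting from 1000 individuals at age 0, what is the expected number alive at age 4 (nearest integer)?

Expected survivors = N0 · l_4 = 1000 × 0.07 = 70 → 70

70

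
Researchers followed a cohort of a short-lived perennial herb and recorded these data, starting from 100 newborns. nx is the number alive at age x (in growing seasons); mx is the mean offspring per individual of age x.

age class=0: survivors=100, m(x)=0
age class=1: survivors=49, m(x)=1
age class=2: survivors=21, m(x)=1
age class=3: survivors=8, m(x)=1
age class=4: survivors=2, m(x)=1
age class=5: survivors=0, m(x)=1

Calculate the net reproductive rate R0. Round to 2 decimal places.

0.80

lx = nx/n0 = nx/100: 1, 0.49, 0.21, 0.08, 0.02, 0
lx·mx by age: 0, 0.49, 0.21, 0.08, 0.02, 0
R0 = Σ lx·mx = 0.8 → 0.80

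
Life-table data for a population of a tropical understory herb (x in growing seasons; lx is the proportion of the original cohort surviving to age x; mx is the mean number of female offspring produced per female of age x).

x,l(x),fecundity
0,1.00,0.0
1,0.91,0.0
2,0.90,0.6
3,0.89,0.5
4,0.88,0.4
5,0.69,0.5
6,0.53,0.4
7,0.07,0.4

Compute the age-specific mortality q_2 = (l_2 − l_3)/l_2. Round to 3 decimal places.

0.011

q_2 = (l_2 − l_3) / l_2 = (0.9 − 0.89) / 0.9
     = 0.01 / 0.9 = 0.011111… → 0.011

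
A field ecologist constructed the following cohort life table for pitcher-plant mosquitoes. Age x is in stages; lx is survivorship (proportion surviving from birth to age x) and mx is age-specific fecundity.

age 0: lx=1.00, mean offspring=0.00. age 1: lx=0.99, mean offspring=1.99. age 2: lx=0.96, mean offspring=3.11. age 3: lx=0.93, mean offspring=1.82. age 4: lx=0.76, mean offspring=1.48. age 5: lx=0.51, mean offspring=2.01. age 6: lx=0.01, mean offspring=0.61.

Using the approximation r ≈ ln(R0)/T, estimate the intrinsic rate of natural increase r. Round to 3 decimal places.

0.844

R0 = Σ lx·mx = 0 + 1.9701 + 2.9856 + 1.6926 + 1.1248 + 1.0251 + 0.0061 = 8.8043
Σ x·lx·mx = 22.6804; T = 22.6804/8.8043 = 2.57606…
r ≈ ln(R0)/T = ln(8.8043)/2.57606… = 0.84441… → 0.844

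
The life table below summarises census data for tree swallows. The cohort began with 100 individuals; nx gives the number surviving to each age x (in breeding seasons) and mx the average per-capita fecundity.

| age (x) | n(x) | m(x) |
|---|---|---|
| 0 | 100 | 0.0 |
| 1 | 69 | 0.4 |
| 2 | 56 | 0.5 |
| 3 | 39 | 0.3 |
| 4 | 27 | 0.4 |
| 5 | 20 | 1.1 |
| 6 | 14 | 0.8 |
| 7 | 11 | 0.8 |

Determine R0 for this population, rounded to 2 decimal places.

lx = nx/n0 = nx/100: 1, 0.69, 0.56, 0.39, 0.27, 0.2, 0.14, 0.11
lx·mx by age: 0, 0.276, 0.28, 0.117, 0.108, 0.22, 0.112, 0.088
R0 = Σ lx·mx = 1.201 → 1.20

1.20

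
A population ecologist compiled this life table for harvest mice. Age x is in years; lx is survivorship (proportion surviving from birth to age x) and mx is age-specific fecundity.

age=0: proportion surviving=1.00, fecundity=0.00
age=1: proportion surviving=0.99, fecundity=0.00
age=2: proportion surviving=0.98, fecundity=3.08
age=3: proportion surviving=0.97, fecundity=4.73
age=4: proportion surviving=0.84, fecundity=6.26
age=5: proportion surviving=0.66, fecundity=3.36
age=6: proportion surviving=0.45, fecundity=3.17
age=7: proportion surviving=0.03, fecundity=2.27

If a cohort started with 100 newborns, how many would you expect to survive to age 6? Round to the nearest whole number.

45

Expected survivors = N0 · l_6 = 100 × 0.45 = 45 → 45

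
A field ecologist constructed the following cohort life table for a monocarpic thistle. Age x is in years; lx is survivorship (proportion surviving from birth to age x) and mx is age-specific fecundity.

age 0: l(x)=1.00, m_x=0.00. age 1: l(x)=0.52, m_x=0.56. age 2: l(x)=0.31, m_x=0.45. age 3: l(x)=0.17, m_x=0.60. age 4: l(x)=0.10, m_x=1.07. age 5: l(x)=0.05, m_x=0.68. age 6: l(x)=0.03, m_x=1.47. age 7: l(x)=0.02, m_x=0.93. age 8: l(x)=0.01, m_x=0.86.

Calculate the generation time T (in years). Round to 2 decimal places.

lx·mx: 0, 0.2912, 0.1395, 0.102, 0.107, 0.034, 0.0441, 0.0186, 0.0086 → R0 = 0.745
x·lx·mx: 0, 0.2912, 0.279, 0.306, 0.428, 0.17, 0.2646, 0.1302, 0.0688 → Σ = 1.9378
T = 1.9378 / 0.745 = 2.601074… → 2.60

2.60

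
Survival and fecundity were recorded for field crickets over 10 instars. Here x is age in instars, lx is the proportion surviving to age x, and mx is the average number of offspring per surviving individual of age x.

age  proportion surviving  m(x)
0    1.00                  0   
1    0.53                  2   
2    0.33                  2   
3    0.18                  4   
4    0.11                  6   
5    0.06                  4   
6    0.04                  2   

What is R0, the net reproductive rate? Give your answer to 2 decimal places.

lx·mx by age: 0, 1.06, 0.66, 0.72, 0.66, 0.24, 0.08
R0 = Σ lx·mx = 3.42 → 3.42

3.42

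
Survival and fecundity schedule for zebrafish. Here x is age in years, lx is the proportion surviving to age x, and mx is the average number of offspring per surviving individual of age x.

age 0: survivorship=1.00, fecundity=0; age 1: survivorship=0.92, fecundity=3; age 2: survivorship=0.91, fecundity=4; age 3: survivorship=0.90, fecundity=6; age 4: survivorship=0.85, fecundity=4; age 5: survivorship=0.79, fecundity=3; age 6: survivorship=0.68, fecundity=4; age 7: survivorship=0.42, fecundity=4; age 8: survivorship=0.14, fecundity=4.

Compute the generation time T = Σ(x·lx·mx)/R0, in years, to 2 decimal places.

lx·mx: 0, 2.76, 3.64, 5.4, 3.4, 2.37, 2.72, 1.68, 0.56 → R0 = 22.53
x·lx·mx: 0, 2.76, 7.28, 16.2, 13.6, 11.85, 16.32, 11.76, 4.48 → Σ = 84.25
T = 84.25 / 22.53 = 3.739458… → 3.74

3.74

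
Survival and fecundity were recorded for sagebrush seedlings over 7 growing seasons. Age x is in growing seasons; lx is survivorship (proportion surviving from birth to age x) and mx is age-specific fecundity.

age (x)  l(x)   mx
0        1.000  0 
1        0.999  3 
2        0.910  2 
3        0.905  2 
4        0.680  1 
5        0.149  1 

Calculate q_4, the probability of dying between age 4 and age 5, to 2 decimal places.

0.78

q_4 = (l_4 − l_5) / l_4 = (0.68 − 0.149) / 0.68
     = 0.531 / 0.68 = 0.780882… → 0.78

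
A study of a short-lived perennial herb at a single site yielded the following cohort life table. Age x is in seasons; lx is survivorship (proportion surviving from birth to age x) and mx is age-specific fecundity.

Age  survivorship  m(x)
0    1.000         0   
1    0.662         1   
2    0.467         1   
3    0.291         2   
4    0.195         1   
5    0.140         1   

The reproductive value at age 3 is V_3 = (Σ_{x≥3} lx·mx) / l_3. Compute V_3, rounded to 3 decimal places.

lx·mx for x ≥ 3: 0.582, 0.195, 0.14 → sum = 0.917
V_3 = 0.917 / l_3 = 0.917 / 0.291 = 3.151203… → 3.151

3.151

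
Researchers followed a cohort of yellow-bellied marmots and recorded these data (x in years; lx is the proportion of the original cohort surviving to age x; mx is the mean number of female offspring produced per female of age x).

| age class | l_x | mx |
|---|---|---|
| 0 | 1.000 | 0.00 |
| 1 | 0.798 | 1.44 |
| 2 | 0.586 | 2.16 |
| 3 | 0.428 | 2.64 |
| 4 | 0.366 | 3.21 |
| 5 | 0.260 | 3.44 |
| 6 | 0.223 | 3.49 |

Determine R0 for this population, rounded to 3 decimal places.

6.392

lx·mx by age: 0, 1.14912, 1.26576, 1.12992, 1.17486, 0.8944, 0.77827
R0 = Σ lx·mx = 6.39233 → 6.392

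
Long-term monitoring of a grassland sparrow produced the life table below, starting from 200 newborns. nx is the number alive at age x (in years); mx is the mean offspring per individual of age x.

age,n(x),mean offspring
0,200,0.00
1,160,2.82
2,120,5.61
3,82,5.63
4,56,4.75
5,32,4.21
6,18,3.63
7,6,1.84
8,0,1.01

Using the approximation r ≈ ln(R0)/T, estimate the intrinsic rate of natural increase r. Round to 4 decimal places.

0.8934

lx = nx/n0 = nx/200: 1, 0.8, 0.6, 0.41, 0.28, 0.16, 0.09, 0.03, 0
R0 = Σ lx·mx = 0 + 2.256 + 3.366 + 2.3083 + 1.33 + 0.6736 + 0.3267 + 0.0552 + 0 = 10.3158
Σ x·lx·mx = 26.9475; T = 26.9475/10.3158 = 2.61225…
r ≈ ln(R0)/T = ln(10.3158)/2.61225… = 0.893357… → 0.8934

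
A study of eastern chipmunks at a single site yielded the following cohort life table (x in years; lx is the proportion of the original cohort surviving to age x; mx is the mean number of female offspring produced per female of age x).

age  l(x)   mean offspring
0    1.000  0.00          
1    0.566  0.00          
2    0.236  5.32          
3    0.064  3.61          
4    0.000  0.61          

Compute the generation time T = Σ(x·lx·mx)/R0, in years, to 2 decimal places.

2.16

lx·mx: 0, 0, 1.25552, 0.23104, 0 → R0 = 1.48656
x·lx·mx: 0, 0, 2.51104, 0.69312, 0 → Σ = 3.20416
T = 3.20416 / 1.48656 = 2.155419… → 2.16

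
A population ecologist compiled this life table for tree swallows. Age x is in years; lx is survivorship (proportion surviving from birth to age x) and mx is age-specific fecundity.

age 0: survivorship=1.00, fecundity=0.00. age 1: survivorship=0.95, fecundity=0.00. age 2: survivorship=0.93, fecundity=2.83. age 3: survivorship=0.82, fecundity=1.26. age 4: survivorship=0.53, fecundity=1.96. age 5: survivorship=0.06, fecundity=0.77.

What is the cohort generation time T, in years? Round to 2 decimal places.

lx·mx: 0, 0, 2.6319, 1.0332, 1.0388, 0.0462 → R0 = 4.7501
x·lx·mx: 0, 0, 5.2638, 3.0996, 4.1552, 0.231 → Σ = 12.7496
T = 12.7496 / 4.7501 = 2.68407… → 2.68

2.68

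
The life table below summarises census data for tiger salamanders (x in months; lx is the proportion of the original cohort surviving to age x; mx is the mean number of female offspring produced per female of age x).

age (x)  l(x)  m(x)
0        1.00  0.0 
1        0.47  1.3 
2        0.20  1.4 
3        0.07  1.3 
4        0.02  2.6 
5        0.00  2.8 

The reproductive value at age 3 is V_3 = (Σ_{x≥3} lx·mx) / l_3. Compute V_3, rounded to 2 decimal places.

2.04

lx·mx for x ≥ 3: 0.091, 0.052, 0 → sum = 0.143
V_3 = 0.143 / l_3 = 0.143 / 0.07 = 2.042857… → 2.04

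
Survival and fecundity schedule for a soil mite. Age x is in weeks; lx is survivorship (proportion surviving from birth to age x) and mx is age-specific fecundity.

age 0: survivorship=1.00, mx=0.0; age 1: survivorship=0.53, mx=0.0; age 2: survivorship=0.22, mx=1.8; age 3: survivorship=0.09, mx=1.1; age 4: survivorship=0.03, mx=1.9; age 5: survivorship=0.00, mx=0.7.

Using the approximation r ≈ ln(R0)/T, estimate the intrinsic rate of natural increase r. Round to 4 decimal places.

R0 = Σ lx·mx = 0 + 0 + 0.396 + 0.099 + 0.057 + 0 = 0.552
Σ x·lx·mx = 1.317; T = 1.317/0.552 = 2.38587…
r ≈ ln(R0)/T = ln(0.552)/2.38587… = -0.249053… → -0.2491

-0.2491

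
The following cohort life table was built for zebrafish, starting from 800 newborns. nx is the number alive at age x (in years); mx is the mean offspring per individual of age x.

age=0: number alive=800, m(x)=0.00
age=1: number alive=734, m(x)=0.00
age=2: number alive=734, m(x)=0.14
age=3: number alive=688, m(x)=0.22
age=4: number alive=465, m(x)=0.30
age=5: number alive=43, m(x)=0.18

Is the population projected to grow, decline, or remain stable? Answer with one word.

lx = nx/n0 = nx/800: 1, 0.9175, 0.9175, 0.86, 0.58125, 0.05375
R0 = Σ lx·mx = 0 + 0 + 0.12845 + 0.1892 + 0.174375… + 0.009675… = 0.5017…
R0 < 1, so the population is declining.

declining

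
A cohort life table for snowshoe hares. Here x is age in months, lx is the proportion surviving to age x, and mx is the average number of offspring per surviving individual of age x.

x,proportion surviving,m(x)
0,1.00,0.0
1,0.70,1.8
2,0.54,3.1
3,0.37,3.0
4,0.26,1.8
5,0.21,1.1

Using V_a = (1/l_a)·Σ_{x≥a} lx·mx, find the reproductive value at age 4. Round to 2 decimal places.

2.69

lx·mx for x ≥ 4: 0.468, 0.231 → sum = 0.699
V_4 = 0.699 / l_4 = 0.699 / 0.26 = 2.688462… → 2.69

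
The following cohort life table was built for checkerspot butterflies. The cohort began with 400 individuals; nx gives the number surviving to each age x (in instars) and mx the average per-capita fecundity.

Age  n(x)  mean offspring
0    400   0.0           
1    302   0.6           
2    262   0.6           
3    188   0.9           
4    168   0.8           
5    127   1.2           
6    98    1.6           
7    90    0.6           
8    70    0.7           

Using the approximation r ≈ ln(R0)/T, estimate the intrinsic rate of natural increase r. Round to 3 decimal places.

0.255

lx = nx/n0 = nx/400: 1, 0.755, 0.655, 0.47, 0.42, 0.3175, 0.245, 0.225, 0.175
R0 = Σ lx·mx = 0 + 0.453 + 0.393 + 0.423 + 0.336 + 0.381 + 0.392 + 0.135 + 0.1225 = 2.6355
Σ x·lx·mx = 10.034; T = 10.034/2.6355 = 3.80725…
r ≈ ln(R0)/T = ln(2.6355)/3.80725… = 0.25453… → 0.255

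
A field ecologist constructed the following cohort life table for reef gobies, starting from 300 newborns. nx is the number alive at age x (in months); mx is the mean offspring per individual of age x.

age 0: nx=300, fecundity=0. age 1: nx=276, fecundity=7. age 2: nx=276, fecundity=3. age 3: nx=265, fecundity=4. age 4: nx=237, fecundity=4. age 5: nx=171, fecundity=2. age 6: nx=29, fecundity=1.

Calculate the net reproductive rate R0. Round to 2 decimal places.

lx = nx/n0 = nx/300: 1, 0.92, 0.92, 0.88333…, 0.79, 0.57, 0.09667…
lx·mx by age: 0, 6.44, 2.76, 3.533333…, 3.16, 1.14, 0.096667…
R0 = Σ lx·mx = 17.13… → 17.13

17.13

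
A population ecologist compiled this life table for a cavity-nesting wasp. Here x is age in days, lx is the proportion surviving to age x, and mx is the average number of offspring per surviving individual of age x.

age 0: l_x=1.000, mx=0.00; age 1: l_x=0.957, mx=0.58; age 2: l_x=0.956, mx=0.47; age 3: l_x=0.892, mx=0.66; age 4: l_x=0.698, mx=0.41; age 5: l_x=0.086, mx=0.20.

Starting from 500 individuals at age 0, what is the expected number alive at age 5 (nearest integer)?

43

Expected survivors = N0 · l_5 = 500 × 0.086 = 43 → 43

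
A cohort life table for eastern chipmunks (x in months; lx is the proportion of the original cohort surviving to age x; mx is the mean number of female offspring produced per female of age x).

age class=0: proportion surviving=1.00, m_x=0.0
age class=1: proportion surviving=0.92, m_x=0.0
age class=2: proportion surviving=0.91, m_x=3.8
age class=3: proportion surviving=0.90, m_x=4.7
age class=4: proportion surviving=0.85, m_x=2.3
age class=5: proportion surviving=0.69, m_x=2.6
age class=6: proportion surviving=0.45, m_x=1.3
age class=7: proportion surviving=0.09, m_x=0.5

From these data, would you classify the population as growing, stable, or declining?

R0 = Σ lx·mx = 0 + 0 + 3.458 + 4.23 + 1.955 + 1.794 + 0.585 + 0.045 = 12.067
R0 > 1, so the population is growing.

growing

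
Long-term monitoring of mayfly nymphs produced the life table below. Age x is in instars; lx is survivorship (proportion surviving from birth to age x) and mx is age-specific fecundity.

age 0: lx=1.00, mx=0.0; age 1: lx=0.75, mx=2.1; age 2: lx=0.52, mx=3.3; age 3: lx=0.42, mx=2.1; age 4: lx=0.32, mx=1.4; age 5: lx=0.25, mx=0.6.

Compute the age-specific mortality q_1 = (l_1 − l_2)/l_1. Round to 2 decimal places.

q_1 = (l_1 − l_2) / l_1 = (0.75 − 0.52) / 0.75
     = 0.23 / 0.75 = 0.306667… → 0.31

0.31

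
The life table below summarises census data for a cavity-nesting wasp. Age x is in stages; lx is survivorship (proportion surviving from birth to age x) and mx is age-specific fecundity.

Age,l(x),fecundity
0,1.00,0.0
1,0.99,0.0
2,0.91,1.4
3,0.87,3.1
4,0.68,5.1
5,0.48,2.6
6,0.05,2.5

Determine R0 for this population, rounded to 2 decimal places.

8.81

lx·mx by age: 0, 0, 1.274, 2.697, 3.468, 1.248, 0.125
R0 = Σ lx·mx = 8.812 → 8.81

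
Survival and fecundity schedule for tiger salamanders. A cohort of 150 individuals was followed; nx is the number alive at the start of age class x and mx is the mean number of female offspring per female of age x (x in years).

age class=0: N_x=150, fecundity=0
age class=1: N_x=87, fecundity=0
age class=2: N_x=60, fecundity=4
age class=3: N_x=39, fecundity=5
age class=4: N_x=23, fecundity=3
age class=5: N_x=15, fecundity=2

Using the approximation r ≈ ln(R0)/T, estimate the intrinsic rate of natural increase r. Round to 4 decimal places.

0.4548

lx = nx/n0 = nx/150: 1, 0.58, 0.4, 0.26, 0.15333…, 0.1
R0 = Σ lx·mx = 0 + 0 + 1.6 + 1.3 + 0.46… + 0.2 = 3.56…
Σ x·lx·mx = 9.94…; T = 9.94…/3.56… = 2.79213…
r ≈ ln(R0)/T = ln(3.56…)/2.79213… = 0.454763… → 0.4548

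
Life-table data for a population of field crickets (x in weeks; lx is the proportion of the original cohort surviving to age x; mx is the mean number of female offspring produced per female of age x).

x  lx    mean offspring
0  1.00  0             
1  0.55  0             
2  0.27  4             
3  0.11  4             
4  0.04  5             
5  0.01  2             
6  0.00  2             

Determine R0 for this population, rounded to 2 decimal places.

1.74

lx·mx by age: 0, 0, 1.08, 0.44, 0.2, 0.02, 0
R0 = Σ lx·mx = 1.74 → 1.74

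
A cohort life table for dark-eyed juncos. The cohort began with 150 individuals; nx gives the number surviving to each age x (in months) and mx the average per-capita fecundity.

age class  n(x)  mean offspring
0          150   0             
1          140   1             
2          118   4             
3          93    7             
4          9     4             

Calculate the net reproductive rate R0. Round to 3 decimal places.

8.660

lx = nx/n0 = nx/150: 1, 0.93333…, 0.78667…, 0.62, 0.06
lx·mx by age: 0, 0.933333…, 3.146667…, 4.34, 0.24
R0 = Σ lx·mx = 8.66… → 8.660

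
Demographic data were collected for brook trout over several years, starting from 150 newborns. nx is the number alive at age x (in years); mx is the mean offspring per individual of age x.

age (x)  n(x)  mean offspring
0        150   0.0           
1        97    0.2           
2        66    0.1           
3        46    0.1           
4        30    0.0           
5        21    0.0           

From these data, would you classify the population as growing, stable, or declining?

lx = nx/n0 = nx/150: 1, 0.64667…, 0.44, 0.30667…, 0.2, 0.14
R0 = Σ lx·mx = 0 + 0.129333… + 0.044 + 0.030667… + 0 + 0 = 0.204…
R0 < 1, so the population is declining.

declining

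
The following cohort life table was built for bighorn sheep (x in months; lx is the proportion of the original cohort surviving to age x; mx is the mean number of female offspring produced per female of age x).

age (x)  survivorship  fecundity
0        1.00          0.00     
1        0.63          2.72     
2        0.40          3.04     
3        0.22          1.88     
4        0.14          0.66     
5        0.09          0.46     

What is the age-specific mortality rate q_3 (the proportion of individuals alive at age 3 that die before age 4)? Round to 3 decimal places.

q_3 = (l_3 − l_4) / l_3 = (0.22 − 0.14) / 0.22
     = 0.08 / 0.22 = 0.363636… → 0.364

0.364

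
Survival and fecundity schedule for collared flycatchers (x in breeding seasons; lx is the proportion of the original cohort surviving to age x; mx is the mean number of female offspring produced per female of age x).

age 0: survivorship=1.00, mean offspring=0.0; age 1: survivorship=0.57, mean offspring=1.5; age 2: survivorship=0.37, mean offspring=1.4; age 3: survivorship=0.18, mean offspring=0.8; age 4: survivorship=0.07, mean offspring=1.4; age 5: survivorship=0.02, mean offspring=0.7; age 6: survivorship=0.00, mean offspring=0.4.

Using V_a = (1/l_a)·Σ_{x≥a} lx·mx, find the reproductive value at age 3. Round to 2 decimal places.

1.42

lx·mx for x ≥ 3: 0.144, 0.098, 0.014, 0 → sum = 0.256
V_3 = 0.256 / l_3 = 0.256 / 0.18 = 1.422222… → 1.42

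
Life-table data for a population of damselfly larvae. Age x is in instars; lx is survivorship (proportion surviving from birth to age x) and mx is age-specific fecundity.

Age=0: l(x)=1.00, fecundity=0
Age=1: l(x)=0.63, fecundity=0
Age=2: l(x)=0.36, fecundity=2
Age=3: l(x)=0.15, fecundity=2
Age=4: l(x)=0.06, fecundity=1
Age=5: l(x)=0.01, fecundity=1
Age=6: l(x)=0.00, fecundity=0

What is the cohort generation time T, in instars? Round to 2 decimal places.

lx·mx: 0, 0, 0.72, 0.3, 0.06, 0.01, 0 → R0 = 1.09
x·lx·mx: 0, 0, 1.44, 0.9, 0.24, 0.05, 0 → Σ = 2.63
T = 2.63 / 1.09 = 2.412844… → 2.41

2.41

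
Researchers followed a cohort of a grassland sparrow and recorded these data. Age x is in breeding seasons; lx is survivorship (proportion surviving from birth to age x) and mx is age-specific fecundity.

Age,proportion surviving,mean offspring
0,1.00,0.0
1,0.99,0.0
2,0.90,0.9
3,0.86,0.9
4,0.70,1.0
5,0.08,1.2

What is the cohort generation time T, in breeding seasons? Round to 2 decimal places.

lx·mx: 0, 0, 0.81, 0.774, 0.7, 0.096 → R0 = 2.38
x·lx·mx: 0, 0, 1.62, 2.322, 2.8, 0.48 → Σ = 7.222
T = 7.222 / 2.38 = 3.034454… → 3.03

3.03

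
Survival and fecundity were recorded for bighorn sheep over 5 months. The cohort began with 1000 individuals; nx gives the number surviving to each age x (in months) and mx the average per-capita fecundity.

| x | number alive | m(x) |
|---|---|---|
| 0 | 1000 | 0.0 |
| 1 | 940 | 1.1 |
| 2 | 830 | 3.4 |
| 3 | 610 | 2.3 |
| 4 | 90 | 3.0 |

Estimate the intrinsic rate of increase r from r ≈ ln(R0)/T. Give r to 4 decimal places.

0.7901

lx = nx/n0 = nx/1000: 1, 0.94, 0.83, 0.61, 0.09
R0 = Σ lx·mx = 0 + 1.034 + 2.822 + 1.403 + 0.27 = 5.529
Σ x·lx·mx = 11.967; T = 11.967/5.529 = 2.16441…
r ≈ ln(R0)/T = ln(5.529)/2.16441… = 0.790058… → 0.7901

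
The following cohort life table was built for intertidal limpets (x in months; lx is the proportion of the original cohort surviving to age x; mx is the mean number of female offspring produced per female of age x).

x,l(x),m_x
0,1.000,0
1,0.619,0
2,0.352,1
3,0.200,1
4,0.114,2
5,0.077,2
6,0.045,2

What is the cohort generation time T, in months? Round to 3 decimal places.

lx·mx: 0, 0, 0.352, 0.2, 0.228, 0.154, 0.09 → R0 = 1.024
x·lx·mx: 0, 0, 0.704, 0.6, 0.912, 0.77, 0.54 → Σ = 3.526
T = 3.526 / 1.024 = 3.443359… → 3.443

3.443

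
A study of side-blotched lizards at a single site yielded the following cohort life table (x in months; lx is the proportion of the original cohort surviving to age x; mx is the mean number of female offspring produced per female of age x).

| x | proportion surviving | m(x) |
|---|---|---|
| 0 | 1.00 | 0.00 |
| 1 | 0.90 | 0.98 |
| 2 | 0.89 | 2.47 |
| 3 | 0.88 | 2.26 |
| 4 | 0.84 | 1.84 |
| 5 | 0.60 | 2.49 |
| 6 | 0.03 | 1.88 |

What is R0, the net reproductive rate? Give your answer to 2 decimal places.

lx·mx by age: 0, 0.882, 2.1983, 1.9888, 1.5456, 1.494, 0.0564
R0 = Σ lx·mx = 8.1651 → 8.17

8.17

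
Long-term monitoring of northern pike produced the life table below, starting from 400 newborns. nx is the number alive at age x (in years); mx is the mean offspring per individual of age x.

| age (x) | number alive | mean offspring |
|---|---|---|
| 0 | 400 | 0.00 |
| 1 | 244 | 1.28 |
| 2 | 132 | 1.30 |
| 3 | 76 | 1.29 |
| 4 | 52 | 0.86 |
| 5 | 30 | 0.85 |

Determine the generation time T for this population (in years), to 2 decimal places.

1.93

lx = nx/n0 = nx/400: 1, 0.61, 0.33, 0.19, 0.13, 0.075
lx·mx: 0, 0.7808, 0.429, 0.2451, 0.1118, 0.06375 → R0 = 1.63045
x·lx·mx: 0, 0.7808, 0.858, 0.7353, 0.4472, 0.31875 → Σ = 3.14005
T = 3.14005 / 1.63045 = 1.925879… → 1.93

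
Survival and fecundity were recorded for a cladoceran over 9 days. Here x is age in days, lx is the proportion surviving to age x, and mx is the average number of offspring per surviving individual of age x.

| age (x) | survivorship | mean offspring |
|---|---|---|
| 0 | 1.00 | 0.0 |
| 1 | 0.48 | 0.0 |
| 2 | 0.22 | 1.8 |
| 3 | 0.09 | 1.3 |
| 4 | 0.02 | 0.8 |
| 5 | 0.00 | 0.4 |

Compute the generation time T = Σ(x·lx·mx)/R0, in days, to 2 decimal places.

2.28

lx·mx: 0, 0, 0.396, 0.117, 0.016, 0 → R0 = 0.529
x·lx·mx: 0, 0, 0.792, 0.351, 0.064, 0 → Σ = 1.207
T = 1.207 / 0.529 = 2.281664… → 2.28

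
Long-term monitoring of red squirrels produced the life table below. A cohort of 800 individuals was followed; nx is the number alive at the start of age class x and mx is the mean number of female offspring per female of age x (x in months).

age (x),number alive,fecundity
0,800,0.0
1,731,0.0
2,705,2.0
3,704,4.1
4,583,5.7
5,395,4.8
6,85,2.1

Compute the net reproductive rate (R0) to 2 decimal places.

12.12

lx = nx/n0 = nx/800: 1, 0.91375, 0.88125, 0.88, 0.72875, 0.49375, 0.10625
lx·mx by age: 0, 0, 1.7625, 3.608, 4.153875, 2.37, 0.223125
R0 = Σ lx·mx = 12.1175 → 12.12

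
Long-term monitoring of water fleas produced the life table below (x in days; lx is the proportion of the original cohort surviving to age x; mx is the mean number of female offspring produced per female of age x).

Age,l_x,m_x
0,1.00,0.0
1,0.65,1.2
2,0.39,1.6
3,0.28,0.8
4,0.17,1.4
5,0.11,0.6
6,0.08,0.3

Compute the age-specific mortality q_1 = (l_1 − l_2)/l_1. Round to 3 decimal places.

q_1 = (l_1 − l_2) / l_1 = (0.65 − 0.39) / 0.65
     = 0.26 / 0.65 = 0.4 → 0.400

0.400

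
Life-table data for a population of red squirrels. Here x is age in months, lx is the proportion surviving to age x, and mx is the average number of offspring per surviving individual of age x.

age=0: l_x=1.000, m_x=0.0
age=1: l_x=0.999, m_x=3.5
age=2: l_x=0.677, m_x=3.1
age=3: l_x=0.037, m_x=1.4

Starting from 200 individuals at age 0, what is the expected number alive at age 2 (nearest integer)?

Expected survivors = N0 · l_2 = 200 × 0.677 = 135.4 → 135

135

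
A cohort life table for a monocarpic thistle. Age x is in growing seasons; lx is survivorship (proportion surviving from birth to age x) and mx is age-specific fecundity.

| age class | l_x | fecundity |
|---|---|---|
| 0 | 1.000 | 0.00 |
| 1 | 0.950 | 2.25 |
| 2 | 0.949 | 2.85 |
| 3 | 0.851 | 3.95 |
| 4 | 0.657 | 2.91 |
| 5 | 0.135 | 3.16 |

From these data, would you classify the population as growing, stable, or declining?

R0 = Σ lx·mx = 0 + 2.1375 + 2.70465 + 3.36145 + 1.91187 + 0.4266 = 10.54207
R0 > 1, so the population is growing.

growing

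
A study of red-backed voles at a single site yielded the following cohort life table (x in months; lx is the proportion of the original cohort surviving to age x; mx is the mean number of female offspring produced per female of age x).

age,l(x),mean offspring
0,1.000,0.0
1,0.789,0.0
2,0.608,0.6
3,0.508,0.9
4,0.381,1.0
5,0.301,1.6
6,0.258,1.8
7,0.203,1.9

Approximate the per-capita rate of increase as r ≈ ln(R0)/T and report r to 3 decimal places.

0.205

R0 = Σ lx·mx = 0 + 0 + 0.3648 + 0.4572 + 0.381 + 0.4816 + 0.4644 + 0.3857 = 2.5347
Σ x·lx·mx = 11.5195; T = 11.5195/2.5347 = 4.54472…
r ≈ ln(R0)/T = ln(2.5347)/4.54472… = 0.20465… → 0.205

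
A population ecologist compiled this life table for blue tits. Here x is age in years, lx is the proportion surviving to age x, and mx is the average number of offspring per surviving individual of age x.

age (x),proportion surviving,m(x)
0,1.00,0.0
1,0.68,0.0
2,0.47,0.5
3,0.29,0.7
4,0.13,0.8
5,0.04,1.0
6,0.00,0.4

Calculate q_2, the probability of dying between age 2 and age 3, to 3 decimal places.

0.383

q_2 = (l_2 − l_3) / l_2 = (0.47 − 0.29) / 0.47
     = 0.18 / 0.47 = 0.382979… → 0.383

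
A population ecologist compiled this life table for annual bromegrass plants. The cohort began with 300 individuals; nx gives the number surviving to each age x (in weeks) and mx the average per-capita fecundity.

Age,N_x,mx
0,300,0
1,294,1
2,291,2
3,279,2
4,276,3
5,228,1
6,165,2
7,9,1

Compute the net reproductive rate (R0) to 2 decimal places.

lx = nx/n0 = nx/300: 1, 0.98, 0.97, 0.93, 0.92, 0.76, 0.55, 0.03
lx·mx by age: 0, 0.98, 1.94, 1.86, 2.76, 0.76, 1.1, 0.03
R0 = Σ lx·mx = 9.43 → 9.43

9.43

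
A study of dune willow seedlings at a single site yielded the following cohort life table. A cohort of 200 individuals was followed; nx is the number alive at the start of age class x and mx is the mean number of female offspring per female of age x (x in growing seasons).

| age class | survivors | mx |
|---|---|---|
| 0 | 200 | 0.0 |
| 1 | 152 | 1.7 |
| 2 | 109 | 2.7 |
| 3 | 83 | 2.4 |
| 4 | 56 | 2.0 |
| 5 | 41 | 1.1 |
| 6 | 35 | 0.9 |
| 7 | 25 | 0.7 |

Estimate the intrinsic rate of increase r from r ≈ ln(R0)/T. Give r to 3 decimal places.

lx = nx/n0 = nx/200: 1, 0.76, 0.545, 0.415, 0.28, 0.205, 0.175, 0.125
R0 = Σ lx·mx = 0 + 1.292 + 1.4715 + 0.996 + 0.56 + 0.2255 + 0.1575 + 0.0875 = 4.79
Σ x·lx·mx = 12.148; T = 12.148/4.79 = 2.53612…
r ≈ ln(R0)/T = ln(4.79)/2.53612… = 0.61769… → 0.618

0.618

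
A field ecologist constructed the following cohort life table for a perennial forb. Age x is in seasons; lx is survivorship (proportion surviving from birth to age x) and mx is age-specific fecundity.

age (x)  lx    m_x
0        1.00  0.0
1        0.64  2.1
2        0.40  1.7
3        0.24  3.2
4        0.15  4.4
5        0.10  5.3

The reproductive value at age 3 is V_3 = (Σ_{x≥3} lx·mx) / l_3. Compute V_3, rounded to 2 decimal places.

lx·mx for x ≥ 3: 0.768, 0.66, 0.53 → sum = 1.958
V_3 = 1.958 / l_3 = 1.958 / 0.24 = 8.158333… → 8.16

8.16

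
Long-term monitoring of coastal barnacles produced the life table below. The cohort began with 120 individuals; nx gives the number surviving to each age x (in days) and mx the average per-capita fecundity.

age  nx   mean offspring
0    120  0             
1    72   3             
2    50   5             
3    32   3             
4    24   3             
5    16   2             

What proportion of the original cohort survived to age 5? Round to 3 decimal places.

l_5 = n_5/n_0 = 16/120 = 0.133333… → 0.133

0.133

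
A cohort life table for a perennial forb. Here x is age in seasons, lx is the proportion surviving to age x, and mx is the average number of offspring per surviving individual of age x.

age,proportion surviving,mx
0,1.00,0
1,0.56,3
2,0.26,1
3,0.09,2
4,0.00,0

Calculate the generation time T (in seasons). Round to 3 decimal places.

lx·mx: 0, 1.68, 0.26, 0.18, 0 → R0 = 2.12
x·lx·mx: 0, 1.68, 0.52, 0.54, 0 → Σ = 2.74
T = 2.74 / 2.12 = 1.292453… → 1.292

1.292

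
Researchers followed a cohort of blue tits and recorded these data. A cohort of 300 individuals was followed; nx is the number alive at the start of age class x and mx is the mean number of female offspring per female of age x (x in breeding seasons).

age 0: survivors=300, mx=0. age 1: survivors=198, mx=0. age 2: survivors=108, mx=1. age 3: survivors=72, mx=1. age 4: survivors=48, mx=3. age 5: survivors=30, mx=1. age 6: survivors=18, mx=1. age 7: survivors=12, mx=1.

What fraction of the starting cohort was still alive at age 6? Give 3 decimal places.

l_6 = n_6/n_0 = 18/300 = 0.06 → 0.060

0.060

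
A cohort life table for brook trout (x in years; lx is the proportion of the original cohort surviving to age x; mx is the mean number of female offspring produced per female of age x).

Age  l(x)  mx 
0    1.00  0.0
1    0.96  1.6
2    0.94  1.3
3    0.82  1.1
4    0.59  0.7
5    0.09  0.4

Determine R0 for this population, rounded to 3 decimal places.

4.109

lx·mx by age: 0, 1.536, 1.222, 0.902, 0.413, 0.036
R0 = Σ lx·mx = 4.109 → 4.109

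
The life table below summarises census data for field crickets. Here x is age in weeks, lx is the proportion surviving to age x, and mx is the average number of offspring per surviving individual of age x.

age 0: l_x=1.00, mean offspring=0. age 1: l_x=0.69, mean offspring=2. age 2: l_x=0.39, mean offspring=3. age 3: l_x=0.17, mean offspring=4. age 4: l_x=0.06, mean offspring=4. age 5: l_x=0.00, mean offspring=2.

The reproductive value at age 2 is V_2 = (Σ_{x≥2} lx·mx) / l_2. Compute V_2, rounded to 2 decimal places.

5.36

lx·mx for x ≥ 2: 1.17, 0.68, 0.24, 0 → sum = 2.09
V_2 = 2.09 / l_2 = 2.09 / 0.39 = 5.358974… → 5.36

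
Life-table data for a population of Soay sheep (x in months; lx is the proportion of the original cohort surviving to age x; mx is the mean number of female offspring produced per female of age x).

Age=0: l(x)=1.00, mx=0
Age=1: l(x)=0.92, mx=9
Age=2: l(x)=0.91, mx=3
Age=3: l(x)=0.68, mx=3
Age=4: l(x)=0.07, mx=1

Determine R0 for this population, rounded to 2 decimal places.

13.12

lx·mx by age: 0, 8.28, 2.73, 2.04, 0.07
R0 = Σ lx·mx = 13.12 → 13.12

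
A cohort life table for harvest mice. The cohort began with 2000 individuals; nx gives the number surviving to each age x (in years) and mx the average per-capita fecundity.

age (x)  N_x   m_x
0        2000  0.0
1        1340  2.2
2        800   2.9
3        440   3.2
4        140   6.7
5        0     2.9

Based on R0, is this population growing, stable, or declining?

lx = nx/n0 = nx/2000: 1, 0.67, 0.4, 0.22, 0.07, 0
R0 = Σ lx·mx = 0 + 1.474 + 1.16 + 0.704 + 0.469 + 0 = 3.807
R0 > 1, so the population is growing.

growing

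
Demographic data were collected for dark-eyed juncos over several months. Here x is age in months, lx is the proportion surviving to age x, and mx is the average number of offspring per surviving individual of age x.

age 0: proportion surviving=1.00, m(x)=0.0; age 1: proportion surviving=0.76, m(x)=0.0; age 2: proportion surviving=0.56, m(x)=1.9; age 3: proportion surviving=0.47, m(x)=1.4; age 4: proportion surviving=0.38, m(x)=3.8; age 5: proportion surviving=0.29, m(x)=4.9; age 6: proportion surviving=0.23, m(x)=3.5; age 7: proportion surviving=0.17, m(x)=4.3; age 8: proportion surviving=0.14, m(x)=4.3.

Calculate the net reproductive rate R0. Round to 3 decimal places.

6.725

lx·mx by age: 0, 0, 1.064, 0.658, 1.444, 1.421, 0.805, 0.731, 0.602
R0 = Σ lx·mx = 6.725 → 6.725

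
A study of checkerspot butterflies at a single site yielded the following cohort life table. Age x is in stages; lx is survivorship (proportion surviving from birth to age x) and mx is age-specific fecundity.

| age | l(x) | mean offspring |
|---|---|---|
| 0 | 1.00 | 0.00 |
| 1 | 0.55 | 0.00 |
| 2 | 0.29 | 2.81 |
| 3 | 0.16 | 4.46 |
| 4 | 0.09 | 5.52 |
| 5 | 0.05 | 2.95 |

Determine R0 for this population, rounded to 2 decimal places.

2.17

lx·mx by age: 0, 0, 0.8149, 0.7136, 0.4968, 0.1475
R0 = Σ lx·mx = 2.1728 → 2.17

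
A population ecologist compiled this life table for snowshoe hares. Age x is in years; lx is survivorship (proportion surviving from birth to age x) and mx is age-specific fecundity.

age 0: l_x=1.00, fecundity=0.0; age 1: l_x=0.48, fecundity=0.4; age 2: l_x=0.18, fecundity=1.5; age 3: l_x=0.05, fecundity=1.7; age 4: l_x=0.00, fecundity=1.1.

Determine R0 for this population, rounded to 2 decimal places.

lx·mx by age: 0, 0.192, 0.27, 0.085, 0
R0 = Σ lx·mx = 0.547 → 0.55

0.55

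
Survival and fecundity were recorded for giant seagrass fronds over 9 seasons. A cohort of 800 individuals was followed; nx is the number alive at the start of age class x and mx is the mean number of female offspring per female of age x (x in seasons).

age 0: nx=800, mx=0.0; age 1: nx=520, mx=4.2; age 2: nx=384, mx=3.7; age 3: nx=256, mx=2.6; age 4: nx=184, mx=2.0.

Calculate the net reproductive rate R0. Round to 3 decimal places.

5.798

lx = nx/n0 = nx/800: 1, 0.65, 0.48, 0.32, 0.23
lx·mx by age: 0, 2.73, 1.776, 0.832, 0.46
R0 = Σ lx·mx = 5.798 → 5.798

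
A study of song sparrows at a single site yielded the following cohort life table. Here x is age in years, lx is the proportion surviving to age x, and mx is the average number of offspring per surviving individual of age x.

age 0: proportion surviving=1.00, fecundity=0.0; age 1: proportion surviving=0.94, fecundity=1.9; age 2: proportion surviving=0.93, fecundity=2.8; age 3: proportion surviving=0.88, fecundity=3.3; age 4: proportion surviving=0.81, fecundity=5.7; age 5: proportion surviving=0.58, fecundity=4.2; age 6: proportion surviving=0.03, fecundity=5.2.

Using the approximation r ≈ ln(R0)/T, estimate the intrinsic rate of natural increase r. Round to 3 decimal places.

0.820

R0 = Σ lx·mx = 0 + 1.786 + 2.604 + 2.904 + 4.617 + 2.436 + 0.156 = 14.503
Σ x·lx·mx = 47.29; T = 47.29/14.503 = 3.2607…
r ≈ ln(R0)/T = ln(14.503)/3.2607… = 0.82018… → 0.820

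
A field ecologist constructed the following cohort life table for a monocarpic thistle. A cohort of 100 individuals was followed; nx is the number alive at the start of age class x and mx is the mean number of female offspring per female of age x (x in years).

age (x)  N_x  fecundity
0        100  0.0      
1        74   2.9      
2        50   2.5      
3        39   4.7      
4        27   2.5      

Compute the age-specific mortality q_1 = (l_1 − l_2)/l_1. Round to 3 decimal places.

lx = nx/n0 = nx/100: 1, 0.74, 0.5, 0.39, 0.27
q_1 = (l_1 − l_2) / l_1 = (0.74 − 0.5) / 0.74
     = 0.24 / 0.74 = 0.324324… → 0.324

0.324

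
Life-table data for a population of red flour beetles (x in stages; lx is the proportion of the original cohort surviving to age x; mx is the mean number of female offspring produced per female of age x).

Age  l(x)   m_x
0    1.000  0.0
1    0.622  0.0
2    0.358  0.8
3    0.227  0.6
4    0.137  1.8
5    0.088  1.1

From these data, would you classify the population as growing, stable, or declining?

R0 = Σ lx·mx = 0 + 0 + 0.2864 + 0.1362 + 0.2466 + 0.0968 = 0.766
R0 < 1, so the population is declining.

declining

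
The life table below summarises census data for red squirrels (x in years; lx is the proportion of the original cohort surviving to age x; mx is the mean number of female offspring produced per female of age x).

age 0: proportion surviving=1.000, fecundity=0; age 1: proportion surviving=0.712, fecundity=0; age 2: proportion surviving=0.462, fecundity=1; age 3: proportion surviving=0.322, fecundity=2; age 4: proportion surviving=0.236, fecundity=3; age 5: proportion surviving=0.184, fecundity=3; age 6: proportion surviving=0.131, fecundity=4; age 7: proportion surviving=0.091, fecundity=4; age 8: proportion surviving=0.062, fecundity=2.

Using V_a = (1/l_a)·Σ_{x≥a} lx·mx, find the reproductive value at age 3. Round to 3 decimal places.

9.056

lx·mx for x ≥ 3: 0.644, 0.708, 0.552, 0.524, 0.364, 0.124 → sum = 2.916
V_3 = 2.916 / l_3 = 2.916 / 0.322 = 9.055901… → 9.056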